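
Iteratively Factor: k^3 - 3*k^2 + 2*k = (k - 2)*(k^2 - k) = k*(k - 2)*(k - 1)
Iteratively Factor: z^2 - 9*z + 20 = (z - 4)*(z - 5)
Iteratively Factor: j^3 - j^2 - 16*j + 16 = (j - 1)*(j^2 - 16) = (j - 1)*(j + 4)*(j - 4)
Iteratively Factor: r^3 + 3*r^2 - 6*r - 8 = (r + 1)*(r^2 + 2*r - 8) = (r + 1)*(r + 4)*(r - 2)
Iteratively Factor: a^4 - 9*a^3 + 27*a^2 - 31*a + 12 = (a - 4)*(a^3 - 5*a^2 + 7*a - 3) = (a - 4)*(a - 1)*(a^2 - 4*a + 3) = (a - 4)*(a - 3)*(a - 1)*(a - 1)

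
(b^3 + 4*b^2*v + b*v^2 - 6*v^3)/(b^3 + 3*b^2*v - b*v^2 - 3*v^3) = (b + 2*v)/(b + v)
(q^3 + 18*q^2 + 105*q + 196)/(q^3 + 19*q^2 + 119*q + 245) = (q + 4)/(q + 5)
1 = 1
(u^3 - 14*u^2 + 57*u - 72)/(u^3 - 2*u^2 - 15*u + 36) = (u - 8)/(u + 4)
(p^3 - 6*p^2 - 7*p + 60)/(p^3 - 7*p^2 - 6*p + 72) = (p - 5)/(p - 6)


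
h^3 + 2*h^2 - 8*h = h*(h - 2)*(h + 4)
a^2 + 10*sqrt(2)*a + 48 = (a + 4*sqrt(2))*(a + 6*sqrt(2))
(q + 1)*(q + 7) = q^2 + 8*q + 7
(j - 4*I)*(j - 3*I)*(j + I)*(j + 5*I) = j^4 - I*j^3 + 25*j^2 - 37*I*j + 60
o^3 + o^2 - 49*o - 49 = (o - 7)*(o + 1)*(o + 7)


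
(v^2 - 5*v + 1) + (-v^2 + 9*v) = 4*v + 1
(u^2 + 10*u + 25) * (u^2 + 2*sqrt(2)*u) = u^4 + 2*sqrt(2)*u^3 + 10*u^3 + 25*u^2 + 20*sqrt(2)*u^2 + 50*sqrt(2)*u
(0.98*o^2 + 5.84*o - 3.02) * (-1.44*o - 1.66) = -1.4112*o^3 - 10.0364*o^2 - 5.3456*o + 5.0132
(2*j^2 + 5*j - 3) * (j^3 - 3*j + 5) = 2*j^5 + 5*j^4 - 9*j^3 - 5*j^2 + 34*j - 15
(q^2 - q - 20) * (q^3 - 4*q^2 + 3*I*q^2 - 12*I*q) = q^5 - 5*q^4 + 3*I*q^4 - 16*q^3 - 15*I*q^3 + 80*q^2 - 48*I*q^2 + 240*I*q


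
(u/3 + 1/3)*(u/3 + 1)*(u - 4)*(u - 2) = u^4/9 - 2*u^3/9 - 13*u^2/9 + 14*u/9 + 8/3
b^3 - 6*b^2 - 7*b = b*(b - 7)*(b + 1)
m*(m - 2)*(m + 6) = m^3 + 4*m^2 - 12*m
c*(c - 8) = c^2 - 8*c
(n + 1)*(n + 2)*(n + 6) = n^3 + 9*n^2 + 20*n + 12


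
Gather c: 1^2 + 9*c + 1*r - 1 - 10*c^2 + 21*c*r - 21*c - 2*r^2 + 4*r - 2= -10*c^2 + c*(21*r - 12) - 2*r^2 + 5*r - 2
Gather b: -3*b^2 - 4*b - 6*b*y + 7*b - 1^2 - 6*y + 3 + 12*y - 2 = -3*b^2 + b*(3 - 6*y) + 6*y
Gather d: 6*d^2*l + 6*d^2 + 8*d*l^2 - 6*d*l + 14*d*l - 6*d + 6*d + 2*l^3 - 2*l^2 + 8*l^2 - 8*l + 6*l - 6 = d^2*(6*l + 6) + d*(8*l^2 + 8*l) + 2*l^3 + 6*l^2 - 2*l - 6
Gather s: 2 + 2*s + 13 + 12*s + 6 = 14*s + 21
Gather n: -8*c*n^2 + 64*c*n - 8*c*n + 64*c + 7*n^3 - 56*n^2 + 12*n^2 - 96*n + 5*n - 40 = 64*c + 7*n^3 + n^2*(-8*c - 44) + n*(56*c - 91) - 40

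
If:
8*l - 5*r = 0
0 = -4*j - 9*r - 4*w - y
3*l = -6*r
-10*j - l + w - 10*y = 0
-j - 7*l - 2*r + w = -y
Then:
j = 0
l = 0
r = 0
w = 0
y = 0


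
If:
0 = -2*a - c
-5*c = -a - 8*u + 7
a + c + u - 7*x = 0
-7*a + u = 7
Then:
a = -49/67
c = 98/67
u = 126/67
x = 25/67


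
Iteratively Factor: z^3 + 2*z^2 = (z + 2)*(z^2) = z*(z + 2)*(z)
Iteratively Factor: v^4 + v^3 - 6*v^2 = (v)*(v^3 + v^2 - 6*v) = v*(v - 2)*(v^2 + 3*v) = v^2*(v - 2)*(v + 3)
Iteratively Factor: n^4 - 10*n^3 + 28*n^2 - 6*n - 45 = (n - 5)*(n^3 - 5*n^2 + 3*n + 9) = (n - 5)*(n - 3)*(n^2 - 2*n - 3) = (n - 5)*(n - 3)^2*(n + 1)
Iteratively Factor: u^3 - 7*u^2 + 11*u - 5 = (u - 5)*(u^2 - 2*u + 1) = (u - 5)*(u - 1)*(u - 1)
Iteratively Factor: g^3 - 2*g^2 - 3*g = (g)*(g^2 - 2*g - 3) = g*(g + 1)*(g - 3)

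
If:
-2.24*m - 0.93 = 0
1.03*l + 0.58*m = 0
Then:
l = 0.23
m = -0.42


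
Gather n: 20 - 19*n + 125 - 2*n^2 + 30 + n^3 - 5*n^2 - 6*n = n^3 - 7*n^2 - 25*n + 175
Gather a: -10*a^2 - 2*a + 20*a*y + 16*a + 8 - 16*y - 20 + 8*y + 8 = -10*a^2 + a*(20*y + 14) - 8*y - 4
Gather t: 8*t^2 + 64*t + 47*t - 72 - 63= 8*t^2 + 111*t - 135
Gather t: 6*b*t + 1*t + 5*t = t*(6*b + 6)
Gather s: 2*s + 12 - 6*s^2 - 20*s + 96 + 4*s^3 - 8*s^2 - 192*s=4*s^3 - 14*s^2 - 210*s + 108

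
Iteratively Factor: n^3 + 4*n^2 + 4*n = (n)*(n^2 + 4*n + 4) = n*(n + 2)*(n + 2)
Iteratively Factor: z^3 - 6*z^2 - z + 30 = (z - 3)*(z^2 - 3*z - 10) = (z - 5)*(z - 3)*(z + 2)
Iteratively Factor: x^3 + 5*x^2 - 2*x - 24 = (x - 2)*(x^2 + 7*x + 12) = (x - 2)*(x + 4)*(x + 3)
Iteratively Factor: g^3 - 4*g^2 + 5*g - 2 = (g - 1)*(g^2 - 3*g + 2) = (g - 2)*(g - 1)*(g - 1)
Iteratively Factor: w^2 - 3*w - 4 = (w - 4)*(w + 1)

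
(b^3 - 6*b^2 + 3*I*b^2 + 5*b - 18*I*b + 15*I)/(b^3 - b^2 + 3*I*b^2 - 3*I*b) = (b - 5)/b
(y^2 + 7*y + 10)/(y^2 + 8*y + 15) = (y + 2)/(y + 3)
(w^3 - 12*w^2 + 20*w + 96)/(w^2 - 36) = (w^2 - 6*w - 16)/(w + 6)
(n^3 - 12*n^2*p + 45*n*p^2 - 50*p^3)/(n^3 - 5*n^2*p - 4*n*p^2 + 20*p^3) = (n - 5*p)/(n + 2*p)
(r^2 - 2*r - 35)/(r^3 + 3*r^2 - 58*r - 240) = (r - 7)/(r^2 - 2*r - 48)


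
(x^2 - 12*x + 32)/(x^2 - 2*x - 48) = (x - 4)/(x + 6)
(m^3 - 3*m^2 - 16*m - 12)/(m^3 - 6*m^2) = 1 + 3/m + 2/m^2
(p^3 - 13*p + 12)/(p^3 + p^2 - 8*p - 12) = (p^2 + 3*p - 4)/(p^2 + 4*p + 4)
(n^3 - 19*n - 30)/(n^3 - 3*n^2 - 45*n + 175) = (n^2 + 5*n + 6)/(n^2 + 2*n - 35)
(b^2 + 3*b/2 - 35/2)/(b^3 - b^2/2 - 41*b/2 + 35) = 1/(b - 2)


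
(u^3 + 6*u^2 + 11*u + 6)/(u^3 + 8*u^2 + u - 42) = (u^2 + 3*u + 2)/(u^2 + 5*u - 14)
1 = 1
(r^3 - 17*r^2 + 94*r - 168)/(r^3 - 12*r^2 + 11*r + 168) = (r^2 - 10*r + 24)/(r^2 - 5*r - 24)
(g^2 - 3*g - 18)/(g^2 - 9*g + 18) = (g + 3)/(g - 3)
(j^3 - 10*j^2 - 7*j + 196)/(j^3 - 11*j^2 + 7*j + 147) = (j + 4)/(j + 3)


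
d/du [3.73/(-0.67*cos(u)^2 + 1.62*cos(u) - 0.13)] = (6.0426 - 4.9982*cos(u))*sin(u)/(0.67*cos(u)^2 - 1.62*cos(u) + 0.13)^2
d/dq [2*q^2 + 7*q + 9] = 4*q + 7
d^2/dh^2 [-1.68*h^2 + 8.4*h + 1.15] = -3.36000000000000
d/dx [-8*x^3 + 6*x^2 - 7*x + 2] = -24*x^2 + 12*x - 7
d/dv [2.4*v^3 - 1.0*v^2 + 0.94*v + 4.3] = 7.2*v^2 - 2.0*v + 0.94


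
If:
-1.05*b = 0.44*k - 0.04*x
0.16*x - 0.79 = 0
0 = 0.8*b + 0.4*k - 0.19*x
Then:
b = -4.91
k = 12.16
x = 4.94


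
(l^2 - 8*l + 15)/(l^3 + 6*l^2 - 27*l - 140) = (l - 3)/(l^2 + 11*l + 28)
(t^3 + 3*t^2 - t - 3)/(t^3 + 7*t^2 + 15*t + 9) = (t - 1)/(t + 3)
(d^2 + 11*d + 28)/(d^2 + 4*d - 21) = (d + 4)/(d - 3)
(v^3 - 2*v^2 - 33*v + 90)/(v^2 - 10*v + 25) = (v^2 + 3*v - 18)/(v - 5)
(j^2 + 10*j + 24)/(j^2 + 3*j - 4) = (j + 6)/(j - 1)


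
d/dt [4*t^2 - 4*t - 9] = 8*t - 4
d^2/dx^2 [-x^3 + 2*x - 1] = -6*x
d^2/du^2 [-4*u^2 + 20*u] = -8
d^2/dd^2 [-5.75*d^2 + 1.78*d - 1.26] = -11.5000000000000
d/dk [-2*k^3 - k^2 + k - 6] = -6*k^2 - 2*k + 1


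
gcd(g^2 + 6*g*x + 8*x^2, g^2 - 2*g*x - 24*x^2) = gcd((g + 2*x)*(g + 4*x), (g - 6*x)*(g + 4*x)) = g + 4*x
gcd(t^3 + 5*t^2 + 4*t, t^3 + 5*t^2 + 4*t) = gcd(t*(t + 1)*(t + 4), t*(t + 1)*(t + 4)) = t^3 + 5*t^2 + 4*t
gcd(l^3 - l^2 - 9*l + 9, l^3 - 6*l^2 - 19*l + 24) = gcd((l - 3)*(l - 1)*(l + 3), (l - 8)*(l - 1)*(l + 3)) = l^2 + 2*l - 3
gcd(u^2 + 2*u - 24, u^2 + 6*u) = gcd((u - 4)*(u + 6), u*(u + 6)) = u + 6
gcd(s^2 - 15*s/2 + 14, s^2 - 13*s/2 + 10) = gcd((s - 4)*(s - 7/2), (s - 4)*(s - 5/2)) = s - 4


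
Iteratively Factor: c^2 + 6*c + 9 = (c + 3)*(c + 3)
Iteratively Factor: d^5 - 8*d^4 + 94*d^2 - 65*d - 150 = (d - 5)*(d^4 - 3*d^3 - 15*d^2 + 19*d + 30) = (d - 5)*(d + 1)*(d^3 - 4*d^2 - 11*d + 30) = (d - 5)*(d - 2)*(d + 1)*(d^2 - 2*d - 15) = (d - 5)*(d - 2)*(d + 1)*(d + 3)*(d - 5)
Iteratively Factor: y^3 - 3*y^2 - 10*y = (y)*(y^2 - 3*y - 10) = y*(y + 2)*(y - 5)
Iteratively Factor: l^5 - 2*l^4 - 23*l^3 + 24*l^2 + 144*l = (l + 3)*(l^4 - 5*l^3 - 8*l^2 + 48*l) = l*(l + 3)*(l^3 - 5*l^2 - 8*l + 48) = l*(l - 4)*(l + 3)*(l^2 - l - 12) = l*(l - 4)^2*(l + 3)*(l + 3)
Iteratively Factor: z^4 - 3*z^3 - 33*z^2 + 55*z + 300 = (z + 4)*(z^3 - 7*z^2 - 5*z + 75) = (z - 5)*(z + 4)*(z^2 - 2*z - 15) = (z - 5)*(z + 3)*(z + 4)*(z - 5)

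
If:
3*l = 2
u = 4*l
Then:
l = 2/3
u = 8/3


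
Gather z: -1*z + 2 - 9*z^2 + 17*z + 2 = -9*z^2 + 16*z + 4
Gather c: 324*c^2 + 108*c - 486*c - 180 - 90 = 324*c^2 - 378*c - 270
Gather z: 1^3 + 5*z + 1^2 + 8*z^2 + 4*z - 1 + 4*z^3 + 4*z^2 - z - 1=4*z^3 + 12*z^2 + 8*z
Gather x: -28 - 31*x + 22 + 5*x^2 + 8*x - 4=5*x^2 - 23*x - 10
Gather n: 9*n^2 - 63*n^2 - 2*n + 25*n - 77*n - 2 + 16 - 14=-54*n^2 - 54*n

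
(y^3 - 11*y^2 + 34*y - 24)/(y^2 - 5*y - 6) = (y^2 - 5*y + 4)/(y + 1)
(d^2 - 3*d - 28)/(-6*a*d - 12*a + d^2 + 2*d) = (-d^2 + 3*d + 28)/(6*a*d + 12*a - d^2 - 2*d)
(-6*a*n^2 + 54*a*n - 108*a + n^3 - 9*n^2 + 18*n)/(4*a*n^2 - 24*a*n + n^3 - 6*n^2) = (-6*a*n + 18*a + n^2 - 3*n)/(n*(4*a + n))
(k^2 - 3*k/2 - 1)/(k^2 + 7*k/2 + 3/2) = (k - 2)/(k + 3)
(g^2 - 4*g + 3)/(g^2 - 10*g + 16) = (g^2 - 4*g + 3)/(g^2 - 10*g + 16)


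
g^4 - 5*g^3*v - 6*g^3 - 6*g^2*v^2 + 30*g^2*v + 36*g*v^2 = g*(g - 6)*(g - 6*v)*(g + v)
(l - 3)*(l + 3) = l^2 - 9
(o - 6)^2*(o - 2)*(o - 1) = o^4 - 15*o^3 + 74*o^2 - 132*o + 72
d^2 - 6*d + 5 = (d - 5)*(d - 1)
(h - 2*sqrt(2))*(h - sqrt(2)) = h^2 - 3*sqrt(2)*h + 4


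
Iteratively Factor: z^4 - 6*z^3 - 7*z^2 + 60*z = (z + 3)*(z^3 - 9*z^2 + 20*z) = z*(z + 3)*(z^2 - 9*z + 20) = z*(z - 4)*(z + 3)*(z - 5)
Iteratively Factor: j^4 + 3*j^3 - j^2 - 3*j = (j + 3)*(j^3 - j) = (j - 1)*(j + 3)*(j^2 + j) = j*(j - 1)*(j + 3)*(j + 1)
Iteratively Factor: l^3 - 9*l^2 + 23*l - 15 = (l - 1)*(l^2 - 8*l + 15) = (l - 5)*(l - 1)*(l - 3)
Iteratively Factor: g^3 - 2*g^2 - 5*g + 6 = (g - 1)*(g^2 - g - 6) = (g - 3)*(g - 1)*(g + 2)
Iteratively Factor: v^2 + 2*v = (v + 2)*(v)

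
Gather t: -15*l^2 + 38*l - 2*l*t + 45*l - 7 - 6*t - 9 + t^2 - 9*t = -15*l^2 + 83*l + t^2 + t*(-2*l - 15) - 16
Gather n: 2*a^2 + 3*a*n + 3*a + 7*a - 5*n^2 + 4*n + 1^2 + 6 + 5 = 2*a^2 + 10*a - 5*n^2 + n*(3*a + 4) + 12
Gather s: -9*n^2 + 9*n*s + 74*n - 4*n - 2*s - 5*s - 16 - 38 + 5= -9*n^2 + 70*n + s*(9*n - 7) - 49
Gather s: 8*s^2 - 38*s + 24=8*s^2 - 38*s + 24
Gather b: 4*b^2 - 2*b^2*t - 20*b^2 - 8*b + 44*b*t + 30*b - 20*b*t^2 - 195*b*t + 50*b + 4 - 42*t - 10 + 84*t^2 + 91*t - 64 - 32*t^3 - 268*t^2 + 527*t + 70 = b^2*(-2*t - 16) + b*(-20*t^2 - 151*t + 72) - 32*t^3 - 184*t^2 + 576*t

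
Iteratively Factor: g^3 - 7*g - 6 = (g - 3)*(g^2 + 3*g + 2) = (g - 3)*(g + 2)*(g + 1)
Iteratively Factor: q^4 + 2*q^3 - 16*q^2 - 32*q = (q - 4)*(q^3 + 6*q^2 + 8*q) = (q - 4)*(q + 4)*(q^2 + 2*q) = (q - 4)*(q + 2)*(q + 4)*(q)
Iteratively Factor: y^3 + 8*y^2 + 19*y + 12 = (y + 4)*(y^2 + 4*y + 3) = (y + 3)*(y + 4)*(y + 1)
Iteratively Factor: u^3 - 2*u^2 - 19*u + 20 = (u - 1)*(u^2 - u - 20) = (u - 5)*(u - 1)*(u + 4)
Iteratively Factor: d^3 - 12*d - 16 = (d + 2)*(d^2 - 2*d - 8) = (d - 4)*(d + 2)*(d + 2)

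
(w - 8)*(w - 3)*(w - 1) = w^3 - 12*w^2 + 35*w - 24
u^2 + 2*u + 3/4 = (u + 1/2)*(u + 3/2)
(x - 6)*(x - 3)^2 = x^3 - 12*x^2 + 45*x - 54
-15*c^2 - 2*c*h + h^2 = (-5*c + h)*(3*c + h)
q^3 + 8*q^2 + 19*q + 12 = (q + 1)*(q + 3)*(q + 4)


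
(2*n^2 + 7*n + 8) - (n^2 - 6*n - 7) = n^2 + 13*n + 15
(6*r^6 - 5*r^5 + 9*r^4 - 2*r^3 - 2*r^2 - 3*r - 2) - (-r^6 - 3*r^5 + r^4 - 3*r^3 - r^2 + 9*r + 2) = 7*r^6 - 2*r^5 + 8*r^4 + r^3 - r^2 - 12*r - 4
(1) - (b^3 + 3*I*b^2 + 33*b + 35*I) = -b^3 - 3*I*b^2 - 33*b + 1 - 35*I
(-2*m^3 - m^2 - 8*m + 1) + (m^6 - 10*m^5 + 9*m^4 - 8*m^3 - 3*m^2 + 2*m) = m^6 - 10*m^5 + 9*m^4 - 10*m^3 - 4*m^2 - 6*m + 1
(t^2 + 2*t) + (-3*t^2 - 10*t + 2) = -2*t^2 - 8*t + 2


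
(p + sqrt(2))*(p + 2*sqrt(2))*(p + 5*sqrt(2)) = p^3 + 8*sqrt(2)*p^2 + 34*p + 20*sqrt(2)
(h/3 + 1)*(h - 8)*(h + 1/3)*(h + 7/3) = h^4/3 - 7*h^3/9 - 329*h^2/27 - 611*h/27 - 56/9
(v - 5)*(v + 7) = v^2 + 2*v - 35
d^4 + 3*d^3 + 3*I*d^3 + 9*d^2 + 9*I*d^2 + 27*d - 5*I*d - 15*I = (d + 3)*(d - I)^2*(d + 5*I)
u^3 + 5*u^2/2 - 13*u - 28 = (u - 7/2)*(u + 2)*(u + 4)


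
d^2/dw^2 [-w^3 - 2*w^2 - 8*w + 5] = -6*w - 4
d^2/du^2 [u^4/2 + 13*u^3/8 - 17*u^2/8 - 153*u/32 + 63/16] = 6*u^2 + 39*u/4 - 17/4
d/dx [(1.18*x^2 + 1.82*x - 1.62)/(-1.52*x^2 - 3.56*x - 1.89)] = (-1.4344*x^2 - 9.3852*x - 9.207)/(2.3104*x^4 + 10.8224*x^3 + 18.4192*x^2 + 13.4568*x + 3.5721)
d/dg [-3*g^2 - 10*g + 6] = -6*g - 10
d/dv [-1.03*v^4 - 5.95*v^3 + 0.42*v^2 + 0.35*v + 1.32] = -4.12*v^3 - 17.85*v^2 + 0.84*v + 0.35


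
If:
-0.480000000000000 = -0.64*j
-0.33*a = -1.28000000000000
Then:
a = 3.88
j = 0.75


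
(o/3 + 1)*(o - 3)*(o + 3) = o^3/3 + o^2 - 3*o - 9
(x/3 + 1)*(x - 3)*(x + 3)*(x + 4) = x^4/3 + 7*x^3/3 + x^2 - 21*x - 36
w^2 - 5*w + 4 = (w - 4)*(w - 1)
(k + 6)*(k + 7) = k^2 + 13*k + 42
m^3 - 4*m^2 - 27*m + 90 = (m - 6)*(m - 3)*(m + 5)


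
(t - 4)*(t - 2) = t^2 - 6*t + 8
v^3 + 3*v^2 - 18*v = v*(v - 3)*(v + 6)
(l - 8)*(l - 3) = l^2 - 11*l + 24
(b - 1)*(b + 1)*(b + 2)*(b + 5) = b^4 + 7*b^3 + 9*b^2 - 7*b - 10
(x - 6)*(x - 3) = x^2 - 9*x + 18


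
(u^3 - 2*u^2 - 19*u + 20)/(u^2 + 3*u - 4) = u - 5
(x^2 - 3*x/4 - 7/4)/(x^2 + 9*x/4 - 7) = (x + 1)/(x + 4)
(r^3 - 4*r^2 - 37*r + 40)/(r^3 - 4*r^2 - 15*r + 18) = (r^2 - 3*r - 40)/(r^2 - 3*r - 18)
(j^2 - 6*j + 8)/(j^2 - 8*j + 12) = (j - 4)/(j - 6)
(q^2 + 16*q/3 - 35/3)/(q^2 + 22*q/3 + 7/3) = (3*q - 5)/(3*q + 1)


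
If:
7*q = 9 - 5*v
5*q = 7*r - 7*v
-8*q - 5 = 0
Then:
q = -5/8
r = 78/35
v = 107/40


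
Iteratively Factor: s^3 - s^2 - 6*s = (s - 3)*(s^2 + 2*s) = s*(s - 3)*(s + 2)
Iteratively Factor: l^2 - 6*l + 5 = (l - 5)*(l - 1)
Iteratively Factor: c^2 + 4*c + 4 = (c + 2)*(c + 2)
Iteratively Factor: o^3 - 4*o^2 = (o)*(o^2 - 4*o) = o^2*(o - 4)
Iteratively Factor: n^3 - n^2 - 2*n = (n)*(n^2 - n - 2) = n*(n + 1)*(n - 2)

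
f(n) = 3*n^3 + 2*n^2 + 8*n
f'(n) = 9*n^2 + 4*n + 8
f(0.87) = 10.45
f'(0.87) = 18.29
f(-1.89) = -28.23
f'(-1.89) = 32.59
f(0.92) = 11.39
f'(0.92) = 19.30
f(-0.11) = -0.86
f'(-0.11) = 7.67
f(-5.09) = -384.52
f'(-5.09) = 220.81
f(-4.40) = -252.03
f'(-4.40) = 164.64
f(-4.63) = -291.92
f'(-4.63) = 182.41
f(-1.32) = -13.98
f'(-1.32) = 18.40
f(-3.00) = -87.00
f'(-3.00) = 77.00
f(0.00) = 0.00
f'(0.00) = 8.00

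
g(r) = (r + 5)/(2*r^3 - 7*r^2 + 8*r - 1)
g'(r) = (r + 5)*(-6*r^2 + 14*r - 8)/(2*r^3 - 7*r^2 + 8*r - 1)^2 + 1/(2*r^3 - 7*r^2 + 8*r - 1)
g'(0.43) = -9.09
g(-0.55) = -0.57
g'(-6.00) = 0.00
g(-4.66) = -0.00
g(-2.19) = -0.04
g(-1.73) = -0.07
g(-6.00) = 0.00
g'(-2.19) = -0.05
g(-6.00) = 0.00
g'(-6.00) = 0.00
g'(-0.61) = -1.14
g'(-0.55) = -1.39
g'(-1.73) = -0.10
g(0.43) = 4.16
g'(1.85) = -2.48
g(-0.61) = -0.49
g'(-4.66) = -0.00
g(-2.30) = -0.03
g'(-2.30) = -0.04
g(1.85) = 2.73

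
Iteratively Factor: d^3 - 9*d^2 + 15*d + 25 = (d - 5)*(d^2 - 4*d - 5) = (d - 5)^2*(d + 1)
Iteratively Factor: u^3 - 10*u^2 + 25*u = (u)*(u^2 - 10*u + 25) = u*(u - 5)*(u - 5)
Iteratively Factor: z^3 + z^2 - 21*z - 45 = (z - 5)*(z^2 + 6*z + 9) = (z - 5)*(z + 3)*(z + 3)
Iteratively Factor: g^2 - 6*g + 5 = (g - 1)*(g - 5)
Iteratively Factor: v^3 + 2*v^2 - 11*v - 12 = (v + 4)*(v^2 - 2*v - 3) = (v + 1)*(v + 4)*(v - 3)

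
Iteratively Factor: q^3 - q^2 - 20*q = (q + 4)*(q^2 - 5*q) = q*(q + 4)*(q - 5)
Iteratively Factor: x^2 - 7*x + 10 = (x - 5)*(x - 2)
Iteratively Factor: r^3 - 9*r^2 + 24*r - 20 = (r - 2)*(r^2 - 7*r + 10) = (r - 2)^2*(r - 5)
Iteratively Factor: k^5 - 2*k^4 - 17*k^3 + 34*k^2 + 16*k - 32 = (k - 2)*(k^4 - 17*k^2 + 16) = (k - 4)*(k - 2)*(k^3 + 4*k^2 - k - 4) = (k - 4)*(k - 2)*(k - 1)*(k^2 + 5*k + 4) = (k - 4)*(k - 2)*(k - 1)*(k + 4)*(k + 1)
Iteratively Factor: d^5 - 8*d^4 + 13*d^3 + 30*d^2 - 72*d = (d)*(d^4 - 8*d^3 + 13*d^2 + 30*d - 72) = d*(d + 2)*(d^3 - 10*d^2 + 33*d - 36) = d*(d - 4)*(d + 2)*(d^2 - 6*d + 9) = d*(d - 4)*(d - 3)*(d + 2)*(d - 3)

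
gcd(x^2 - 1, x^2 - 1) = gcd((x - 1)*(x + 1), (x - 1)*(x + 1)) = x^2 - 1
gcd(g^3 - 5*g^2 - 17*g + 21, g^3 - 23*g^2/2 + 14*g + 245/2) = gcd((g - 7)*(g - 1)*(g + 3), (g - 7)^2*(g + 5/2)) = g - 7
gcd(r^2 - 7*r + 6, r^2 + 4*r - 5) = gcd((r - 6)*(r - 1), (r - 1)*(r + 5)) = r - 1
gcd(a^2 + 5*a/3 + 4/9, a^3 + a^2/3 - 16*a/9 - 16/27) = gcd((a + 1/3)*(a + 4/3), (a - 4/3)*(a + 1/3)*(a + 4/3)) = a^2 + 5*a/3 + 4/9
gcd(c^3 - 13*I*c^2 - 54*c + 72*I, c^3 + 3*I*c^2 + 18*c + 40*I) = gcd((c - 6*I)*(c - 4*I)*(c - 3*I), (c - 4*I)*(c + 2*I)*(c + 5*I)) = c - 4*I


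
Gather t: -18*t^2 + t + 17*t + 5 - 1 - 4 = -18*t^2 + 18*t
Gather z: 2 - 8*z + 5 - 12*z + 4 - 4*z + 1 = 12 - 24*z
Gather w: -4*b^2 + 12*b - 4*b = -4*b^2 + 8*b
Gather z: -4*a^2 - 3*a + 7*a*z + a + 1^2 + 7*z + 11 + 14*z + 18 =-4*a^2 - 2*a + z*(7*a + 21) + 30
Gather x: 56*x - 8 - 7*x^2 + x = -7*x^2 + 57*x - 8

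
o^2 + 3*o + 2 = (o + 1)*(o + 2)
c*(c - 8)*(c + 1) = c^3 - 7*c^2 - 8*c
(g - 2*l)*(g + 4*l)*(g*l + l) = g^3*l + 2*g^2*l^2 + g^2*l - 8*g*l^3 + 2*g*l^2 - 8*l^3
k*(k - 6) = k^2 - 6*k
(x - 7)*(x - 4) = x^2 - 11*x + 28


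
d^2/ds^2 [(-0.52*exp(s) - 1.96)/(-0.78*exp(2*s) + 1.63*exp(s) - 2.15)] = (0.316368*exp(4*s) + 5.430984*exp(3*s) - 12.708072*exp(2*s) - 6.117816*exp(s) + 9.27252)*exp(s)/(0.474552*exp(6*s) - 2.975076*exp(5*s) + 10.141326*exp(4*s) - 20.731807*exp(3*s) + 27.953655*exp(2*s) - 22.604025*exp(s) + 9.938375)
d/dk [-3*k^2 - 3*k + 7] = -6*k - 3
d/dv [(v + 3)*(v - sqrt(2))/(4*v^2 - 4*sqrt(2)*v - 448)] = (-(v + 3)*(v - sqrt(2))*(2*v - sqrt(2)) + (-2*v - 3 + sqrt(2))*(-v^2 + sqrt(2)*v + 112))/(4*(-v^2 + sqrt(2)*v + 112)^2)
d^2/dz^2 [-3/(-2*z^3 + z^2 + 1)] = 6*(-4*z^2*(3*z - 1)^2 + (1 - 6*z)*(-2*z^3 + z^2 + 1))/(-2*z^3 + z^2 + 1)^3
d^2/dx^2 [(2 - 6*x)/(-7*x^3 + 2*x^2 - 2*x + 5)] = 4*(441*x^5 - 420*x^4 + 82*x^3 + 576*x^2 - 183*x + 36)/(343*x^9 - 294*x^8 + 378*x^7 - 911*x^6 + 528*x^5 - 504*x^4 + 653*x^3 - 210*x^2 + 150*x - 125)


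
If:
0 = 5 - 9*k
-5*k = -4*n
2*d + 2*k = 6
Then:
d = 22/9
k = 5/9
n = 25/36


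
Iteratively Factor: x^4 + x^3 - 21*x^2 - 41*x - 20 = (x + 1)*(x^3 - 21*x - 20) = (x + 1)*(x + 4)*(x^2 - 4*x - 5) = (x - 5)*(x + 1)*(x + 4)*(x + 1)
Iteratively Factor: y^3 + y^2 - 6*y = (y - 2)*(y^2 + 3*y) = y*(y - 2)*(y + 3)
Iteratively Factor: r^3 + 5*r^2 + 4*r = (r + 4)*(r^2 + r) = (r + 1)*(r + 4)*(r)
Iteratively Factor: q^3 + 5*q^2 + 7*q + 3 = (q + 1)*(q^2 + 4*q + 3) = (q + 1)^2*(q + 3)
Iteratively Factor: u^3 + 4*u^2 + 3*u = (u + 3)*(u^2 + u) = u*(u + 3)*(u + 1)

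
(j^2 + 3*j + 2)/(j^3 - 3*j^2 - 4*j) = (j + 2)/(j*(j - 4))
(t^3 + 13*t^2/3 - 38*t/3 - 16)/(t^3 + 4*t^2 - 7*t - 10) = (t^2 + 10*t/3 - 16)/(t^2 + 3*t - 10)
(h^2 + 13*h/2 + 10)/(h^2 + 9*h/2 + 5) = (h + 4)/(h + 2)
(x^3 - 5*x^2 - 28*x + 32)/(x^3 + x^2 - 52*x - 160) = (x - 1)/(x + 5)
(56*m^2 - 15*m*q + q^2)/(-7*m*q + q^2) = (-8*m + q)/q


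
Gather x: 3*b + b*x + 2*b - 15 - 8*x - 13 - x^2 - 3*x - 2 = 5*b - x^2 + x*(b - 11) - 30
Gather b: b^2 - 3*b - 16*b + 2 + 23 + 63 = b^2 - 19*b + 88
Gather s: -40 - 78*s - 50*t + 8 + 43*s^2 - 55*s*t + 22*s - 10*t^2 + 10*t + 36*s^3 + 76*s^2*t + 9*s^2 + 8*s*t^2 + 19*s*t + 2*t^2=36*s^3 + s^2*(76*t + 52) + s*(8*t^2 - 36*t - 56) - 8*t^2 - 40*t - 32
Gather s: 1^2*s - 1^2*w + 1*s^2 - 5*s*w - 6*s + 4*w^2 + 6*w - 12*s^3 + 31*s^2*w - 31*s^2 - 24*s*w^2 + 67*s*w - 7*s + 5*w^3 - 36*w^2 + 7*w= -12*s^3 + s^2*(31*w - 30) + s*(-24*w^2 + 62*w - 12) + 5*w^3 - 32*w^2 + 12*w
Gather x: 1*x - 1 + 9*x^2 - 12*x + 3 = 9*x^2 - 11*x + 2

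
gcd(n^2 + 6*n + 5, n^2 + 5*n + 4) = n + 1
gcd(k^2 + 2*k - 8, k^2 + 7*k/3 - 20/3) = k + 4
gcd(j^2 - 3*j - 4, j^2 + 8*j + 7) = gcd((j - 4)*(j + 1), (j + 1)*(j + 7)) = j + 1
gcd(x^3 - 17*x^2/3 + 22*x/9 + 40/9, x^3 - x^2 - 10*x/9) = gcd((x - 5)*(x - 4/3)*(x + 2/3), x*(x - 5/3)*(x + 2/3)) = x + 2/3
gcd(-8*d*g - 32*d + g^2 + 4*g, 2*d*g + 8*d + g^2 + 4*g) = g + 4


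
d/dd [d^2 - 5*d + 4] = 2*d - 5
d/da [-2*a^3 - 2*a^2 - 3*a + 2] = -6*a^2 - 4*a - 3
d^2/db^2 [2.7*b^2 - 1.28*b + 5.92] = 5.40000000000000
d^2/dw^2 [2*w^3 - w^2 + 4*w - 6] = 12*w - 2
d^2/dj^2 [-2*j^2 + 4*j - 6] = -4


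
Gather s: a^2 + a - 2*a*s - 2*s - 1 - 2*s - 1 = a^2 + a + s*(-2*a - 4) - 2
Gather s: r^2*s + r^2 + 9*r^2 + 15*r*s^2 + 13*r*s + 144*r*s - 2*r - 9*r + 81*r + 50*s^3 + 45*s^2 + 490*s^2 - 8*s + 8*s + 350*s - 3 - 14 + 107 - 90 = 10*r^2 + 70*r + 50*s^3 + s^2*(15*r + 535) + s*(r^2 + 157*r + 350)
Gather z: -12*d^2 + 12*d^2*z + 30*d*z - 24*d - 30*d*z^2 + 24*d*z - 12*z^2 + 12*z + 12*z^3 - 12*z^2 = -12*d^2 - 24*d + 12*z^3 + z^2*(-30*d - 24) + z*(12*d^2 + 54*d + 12)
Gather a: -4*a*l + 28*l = -4*a*l + 28*l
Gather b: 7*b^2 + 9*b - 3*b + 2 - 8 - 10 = 7*b^2 + 6*b - 16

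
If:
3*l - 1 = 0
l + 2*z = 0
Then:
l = 1/3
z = -1/6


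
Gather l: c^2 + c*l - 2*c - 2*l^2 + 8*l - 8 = c^2 - 2*c - 2*l^2 + l*(c + 8) - 8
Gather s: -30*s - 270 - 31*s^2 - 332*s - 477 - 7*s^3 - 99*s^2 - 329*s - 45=-7*s^3 - 130*s^2 - 691*s - 792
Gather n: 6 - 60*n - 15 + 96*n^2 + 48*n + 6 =96*n^2 - 12*n - 3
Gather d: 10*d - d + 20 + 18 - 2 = 9*d + 36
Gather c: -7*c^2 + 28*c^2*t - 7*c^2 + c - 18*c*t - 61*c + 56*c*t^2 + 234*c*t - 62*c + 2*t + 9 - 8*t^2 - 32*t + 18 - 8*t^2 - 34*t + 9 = c^2*(28*t - 14) + c*(56*t^2 + 216*t - 122) - 16*t^2 - 64*t + 36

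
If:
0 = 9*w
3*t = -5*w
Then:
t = 0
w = 0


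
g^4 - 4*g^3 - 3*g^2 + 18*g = g*(g - 3)^2*(g + 2)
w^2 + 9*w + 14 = (w + 2)*(w + 7)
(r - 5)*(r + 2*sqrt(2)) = r^2 - 5*r + 2*sqrt(2)*r - 10*sqrt(2)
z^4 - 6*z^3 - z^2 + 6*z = z*(z - 6)*(z - 1)*(z + 1)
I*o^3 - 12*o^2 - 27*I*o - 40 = (o + 5*I)*(o + 8*I)*(I*o + 1)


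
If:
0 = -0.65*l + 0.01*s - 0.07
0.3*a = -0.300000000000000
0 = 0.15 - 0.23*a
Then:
No Solution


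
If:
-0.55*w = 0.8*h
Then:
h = -0.6875*w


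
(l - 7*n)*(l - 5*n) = l^2 - 12*l*n + 35*n^2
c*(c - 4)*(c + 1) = c^3 - 3*c^2 - 4*c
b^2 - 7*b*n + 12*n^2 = (b - 4*n)*(b - 3*n)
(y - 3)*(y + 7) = y^2 + 4*y - 21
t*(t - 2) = t^2 - 2*t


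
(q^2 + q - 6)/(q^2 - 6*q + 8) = (q + 3)/(q - 4)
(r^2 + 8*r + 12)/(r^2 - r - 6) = (r + 6)/(r - 3)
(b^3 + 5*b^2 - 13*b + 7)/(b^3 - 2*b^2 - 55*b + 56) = (b - 1)/(b - 8)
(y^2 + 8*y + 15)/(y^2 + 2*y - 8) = (y^2 + 8*y + 15)/(y^2 + 2*y - 8)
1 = 1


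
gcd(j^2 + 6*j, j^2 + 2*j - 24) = j + 6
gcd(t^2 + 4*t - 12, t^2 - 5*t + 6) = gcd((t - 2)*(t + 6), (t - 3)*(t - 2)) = t - 2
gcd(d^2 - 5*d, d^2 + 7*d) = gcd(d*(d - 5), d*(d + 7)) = d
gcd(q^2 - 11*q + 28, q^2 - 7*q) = q - 7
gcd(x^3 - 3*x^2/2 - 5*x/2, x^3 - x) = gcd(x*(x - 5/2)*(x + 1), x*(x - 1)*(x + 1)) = x^2 + x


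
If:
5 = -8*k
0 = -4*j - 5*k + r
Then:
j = r/4 + 25/32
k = -5/8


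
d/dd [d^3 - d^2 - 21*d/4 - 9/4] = 3*d^2 - 2*d - 21/4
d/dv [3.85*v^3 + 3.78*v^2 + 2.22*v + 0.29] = 11.55*v^2 + 7.56*v + 2.22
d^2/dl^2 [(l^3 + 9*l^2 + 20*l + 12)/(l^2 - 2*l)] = 12*(7*l^3 + 6*l^2 - 12*l + 8)/(l^3*(l^3 - 6*l^2 + 12*l - 8))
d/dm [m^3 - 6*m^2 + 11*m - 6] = 3*m^2 - 12*m + 11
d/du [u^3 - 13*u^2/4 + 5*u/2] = 3*u^2 - 13*u/2 + 5/2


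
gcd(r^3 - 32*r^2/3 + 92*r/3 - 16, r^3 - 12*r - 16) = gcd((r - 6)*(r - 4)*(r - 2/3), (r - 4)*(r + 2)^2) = r - 4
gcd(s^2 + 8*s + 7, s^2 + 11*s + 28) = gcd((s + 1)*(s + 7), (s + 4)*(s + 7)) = s + 7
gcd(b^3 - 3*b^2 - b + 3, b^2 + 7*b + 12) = 1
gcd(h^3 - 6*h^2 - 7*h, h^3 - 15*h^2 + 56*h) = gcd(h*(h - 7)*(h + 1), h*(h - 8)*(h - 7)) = h^2 - 7*h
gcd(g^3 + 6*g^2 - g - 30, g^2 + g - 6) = g^2 + g - 6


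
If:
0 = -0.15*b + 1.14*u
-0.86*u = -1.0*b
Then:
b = 0.00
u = 0.00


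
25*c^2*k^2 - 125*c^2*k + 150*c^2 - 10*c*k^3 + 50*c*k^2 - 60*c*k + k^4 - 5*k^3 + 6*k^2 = (-5*c + k)^2*(k - 3)*(k - 2)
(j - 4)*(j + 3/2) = j^2 - 5*j/2 - 6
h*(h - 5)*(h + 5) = h^3 - 25*h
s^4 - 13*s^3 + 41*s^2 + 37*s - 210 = (s - 7)*(s - 5)*(s - 3)*(s + 2)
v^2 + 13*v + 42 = (v + 6)*(v + 7)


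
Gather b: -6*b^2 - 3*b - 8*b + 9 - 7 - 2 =-6*b^2 - 11*b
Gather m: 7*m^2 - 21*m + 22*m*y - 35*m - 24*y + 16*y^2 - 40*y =7*m^2 + m*(22*y - 56) + 16*y^2 - 64*y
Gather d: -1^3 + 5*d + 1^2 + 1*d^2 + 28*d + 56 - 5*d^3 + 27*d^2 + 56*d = -5*d^3 + 28*d^2 + 89*d + 56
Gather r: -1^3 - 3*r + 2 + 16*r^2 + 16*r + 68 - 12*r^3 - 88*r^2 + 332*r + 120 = -12*r^3 - 72*r^2 + 345*r + 189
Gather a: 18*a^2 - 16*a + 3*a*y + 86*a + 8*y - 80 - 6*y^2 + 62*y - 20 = 18*a^2 + a*(3*y + 70) - 6*y^2 + 70*y - 100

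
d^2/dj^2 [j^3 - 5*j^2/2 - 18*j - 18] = 6*j - 5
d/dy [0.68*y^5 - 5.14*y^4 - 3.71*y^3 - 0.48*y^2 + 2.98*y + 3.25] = 3.4*y^4 - 20.56*y^3 - 11.13*y^2 - 0.96*y + 2.98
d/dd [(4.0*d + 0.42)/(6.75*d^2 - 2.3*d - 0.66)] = (27.0*d^2 - 9.2*d - (4.0*d + 0.42)*(13.5*d - 2.3) - 2.64)/(-6.75*d^2 + 2.3*d + 0.66)^2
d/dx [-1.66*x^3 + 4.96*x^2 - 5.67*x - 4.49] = -4.98*x^2 + 9.92*x - 5.67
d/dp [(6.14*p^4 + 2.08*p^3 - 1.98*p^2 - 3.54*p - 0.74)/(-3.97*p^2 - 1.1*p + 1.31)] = (-48.7516*p^5 - 28.5196*p^4 + 27.5976*p^3 - 3.7014*p^2 - 11.0632*p - 5.4514)/(15.7609*p^4 + 8.734*p^3 - 9.1914*p^2 - 2.882*p + 1.7161)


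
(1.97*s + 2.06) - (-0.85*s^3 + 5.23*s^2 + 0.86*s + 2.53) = 0.85*s^3 - 5.23*s^2 + 1.11*s - 0.47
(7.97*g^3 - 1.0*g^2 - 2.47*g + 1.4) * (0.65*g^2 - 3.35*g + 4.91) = 5.1805*g^5 - 27.3495*g^4 + 40.8772*g^3 + 4.2745*g^2 - 16.8177*g + 6.874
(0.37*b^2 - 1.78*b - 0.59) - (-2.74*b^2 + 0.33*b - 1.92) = 3.11*b^2 - 2.11*b + 1.33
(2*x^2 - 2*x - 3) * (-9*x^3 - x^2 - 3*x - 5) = -18*x^5 + 16*x^4 + 23*x^3 - x^2 + 19*x + 15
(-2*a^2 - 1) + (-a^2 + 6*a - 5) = -3*a^2 + 6*a - 6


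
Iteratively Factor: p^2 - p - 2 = (p + 1)*(p - 2)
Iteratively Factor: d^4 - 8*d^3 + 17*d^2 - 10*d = (d - 1)*(d^3 - 7*d^2 + 10*d) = (d - 2)*(d - 1)*(d^2 - 5*d) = d*(d - 2)*(d - 1)*(d - 5)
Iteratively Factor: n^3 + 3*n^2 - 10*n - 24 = (n + 2)*(n^2 + n - 12) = (n + 2)*(n + 4)*(n - 3)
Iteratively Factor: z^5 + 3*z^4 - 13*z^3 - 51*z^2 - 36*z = (z - 4)*(z^4 + 7*z^3 + 15*z^2 + 9*z) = (z - 4)*(z + 3)*(z^3 + 4*z^2 + 3*z) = z*(z - 4)*(z + 3)*(z^2 + 4*z + 3) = z*(z - 4)*(z + 1)*(z + 3)*(z + 3)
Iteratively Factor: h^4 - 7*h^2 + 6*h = (h + 3)*(h^3 - 3*h^2 + 2*h) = (h - 1)*(h + 3)*(h^2 - 2*h) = h*(h - 1)*(h + 3)*(h - 2)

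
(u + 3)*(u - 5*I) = u^2 + 3*u - 5*I*u - 15*I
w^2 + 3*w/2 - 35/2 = (w - 7/2)*(w + 5)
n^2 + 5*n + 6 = (n + 2)*(n + 3)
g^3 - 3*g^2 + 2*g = g*(g - 2)*(g - 1)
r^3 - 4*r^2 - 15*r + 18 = (r - 6)*(r - 1)*(r + 3)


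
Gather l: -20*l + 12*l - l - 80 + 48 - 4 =-9*l - 36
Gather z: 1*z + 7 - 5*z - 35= -4*z - 28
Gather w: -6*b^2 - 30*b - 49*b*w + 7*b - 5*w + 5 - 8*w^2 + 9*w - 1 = -6*b^2 - 23*b - 8*w^2 + w*(4 - 49*b) + 4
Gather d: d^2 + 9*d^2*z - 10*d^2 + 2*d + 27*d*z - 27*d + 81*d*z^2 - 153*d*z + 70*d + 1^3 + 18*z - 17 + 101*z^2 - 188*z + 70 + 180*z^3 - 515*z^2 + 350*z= d^2*(9*z - 9) + d*(81*z^2 - 126*z + 45) + 180*z^3 - 414*z^2 + 180*z + 54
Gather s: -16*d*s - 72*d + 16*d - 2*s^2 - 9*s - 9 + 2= -56*d - 2*s^2 + s*(-16*d - 9) - 7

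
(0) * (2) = 0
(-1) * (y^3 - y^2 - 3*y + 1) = -y^3 + y^2 + 3*y - 1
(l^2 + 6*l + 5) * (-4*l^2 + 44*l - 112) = -4*l^4 + 20*l^3 + 132*l^2 - 452*l - 560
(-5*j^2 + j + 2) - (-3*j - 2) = -5*j^2 + 4*j + 4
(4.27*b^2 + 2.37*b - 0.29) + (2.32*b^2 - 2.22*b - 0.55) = 6.59*b^2 + 0.15*b - 0.84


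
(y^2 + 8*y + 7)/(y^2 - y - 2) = (y + 7)/(y - 2)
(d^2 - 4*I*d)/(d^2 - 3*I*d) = (d - 4*I)/(d - 3*I)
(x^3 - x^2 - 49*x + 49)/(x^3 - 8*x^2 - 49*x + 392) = (x - 1)/(x - 8)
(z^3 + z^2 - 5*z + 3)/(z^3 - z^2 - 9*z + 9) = (z - 1)/(z - 3)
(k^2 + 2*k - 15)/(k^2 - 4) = (k^2 + 2*k - 15)/(k^2 - 4)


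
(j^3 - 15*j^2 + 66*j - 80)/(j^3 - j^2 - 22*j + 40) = (j^2 - 13*j + 40)/(j^2 + j - 20)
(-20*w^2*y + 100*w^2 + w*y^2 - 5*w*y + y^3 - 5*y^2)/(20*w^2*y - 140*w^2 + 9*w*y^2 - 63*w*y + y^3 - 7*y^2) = (-4*w*y + 20*w + y^2 - 5*y)/(4*w*y - 28*w + y^2 - 7*y)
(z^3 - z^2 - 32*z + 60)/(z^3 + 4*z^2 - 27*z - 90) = (z - 2)/(z + 3)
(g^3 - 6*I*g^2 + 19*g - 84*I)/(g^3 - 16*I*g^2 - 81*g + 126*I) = (g + 4*I)/(g - 6*I)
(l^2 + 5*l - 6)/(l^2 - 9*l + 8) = (l + 6)/(l - 8)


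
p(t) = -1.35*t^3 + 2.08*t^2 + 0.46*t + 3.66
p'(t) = -4.05*t^2 + 4.16*t + 0.46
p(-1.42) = 11.07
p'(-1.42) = -13.61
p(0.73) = 4.58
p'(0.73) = 1.34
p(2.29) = -0.59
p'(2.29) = -11.25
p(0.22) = 3.85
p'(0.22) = 1.18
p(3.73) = -35.74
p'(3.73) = -40.37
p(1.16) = 4.89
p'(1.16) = -0.16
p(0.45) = 4.17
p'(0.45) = 1.51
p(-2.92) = 53.66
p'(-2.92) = -46.22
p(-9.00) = 1152.15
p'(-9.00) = -365.03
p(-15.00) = 5021.01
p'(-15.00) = -973.19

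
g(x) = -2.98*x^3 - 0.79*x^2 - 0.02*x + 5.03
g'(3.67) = -126.23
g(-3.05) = 82.29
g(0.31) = 4.86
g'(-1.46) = -16.77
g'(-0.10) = 0.05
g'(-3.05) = -78.37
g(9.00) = -2231.56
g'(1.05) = -11.54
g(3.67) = -152.99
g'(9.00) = -738.38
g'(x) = -8.94*x^2 - 1.58*x - 0.02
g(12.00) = -5258.41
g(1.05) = 0.69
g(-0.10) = 5.03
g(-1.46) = 12.65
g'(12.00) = -1306.34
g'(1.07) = -11.95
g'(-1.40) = -15.33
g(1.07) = 0.45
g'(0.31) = -1.37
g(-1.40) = 11.69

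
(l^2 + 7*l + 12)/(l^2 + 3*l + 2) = (l^2 + 7*l + 12)/(l^2 + 3*l + 2)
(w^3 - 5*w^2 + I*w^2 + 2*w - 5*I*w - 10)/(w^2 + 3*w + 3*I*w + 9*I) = (w^3 + w^2*(-5 + I) + w*(2 - 5*I) - 10)/(w^2 + 3*w*(1 + I) + 9*I)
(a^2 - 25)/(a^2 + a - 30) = (a + 5)/(a + 6)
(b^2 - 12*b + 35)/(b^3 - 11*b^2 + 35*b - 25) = (b - 7)/(b^2 - 6*b + 5)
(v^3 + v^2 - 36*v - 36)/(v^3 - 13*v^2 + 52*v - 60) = (v^2 + 7*v + 6)/(v^2 - 7*v + 10)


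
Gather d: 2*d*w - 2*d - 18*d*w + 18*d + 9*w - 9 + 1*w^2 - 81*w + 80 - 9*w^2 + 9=d*(16 - 16*w) - 8*w^2 - 72*w + 80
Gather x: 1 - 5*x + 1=2 - 5*x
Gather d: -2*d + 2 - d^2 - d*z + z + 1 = -d^2 + d*(-z - 2) + z + 3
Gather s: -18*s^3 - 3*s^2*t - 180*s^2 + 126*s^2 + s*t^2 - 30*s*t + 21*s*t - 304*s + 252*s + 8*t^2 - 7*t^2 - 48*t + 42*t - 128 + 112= -18*s^3 + s^2*(-3*t - 54) + s*(t^2 - 9*t - 52) + t^2 - 6*t - 16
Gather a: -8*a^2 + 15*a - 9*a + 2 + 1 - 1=-8*a^2 + 6*a + 2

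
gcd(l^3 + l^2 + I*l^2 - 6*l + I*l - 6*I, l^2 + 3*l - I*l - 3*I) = l + 3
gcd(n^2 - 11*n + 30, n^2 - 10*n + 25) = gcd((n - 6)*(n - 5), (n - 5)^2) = n - 5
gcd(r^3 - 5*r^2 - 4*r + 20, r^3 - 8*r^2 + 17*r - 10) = r^2 - 7*r + 10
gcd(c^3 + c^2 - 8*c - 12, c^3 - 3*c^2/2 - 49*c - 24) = 1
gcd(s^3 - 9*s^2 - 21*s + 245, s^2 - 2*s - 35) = s^2 - 2*s - 35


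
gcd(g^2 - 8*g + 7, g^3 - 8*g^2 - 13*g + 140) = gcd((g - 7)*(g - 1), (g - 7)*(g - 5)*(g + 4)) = g - 7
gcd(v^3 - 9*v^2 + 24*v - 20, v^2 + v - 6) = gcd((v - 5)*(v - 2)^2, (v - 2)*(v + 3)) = v - 2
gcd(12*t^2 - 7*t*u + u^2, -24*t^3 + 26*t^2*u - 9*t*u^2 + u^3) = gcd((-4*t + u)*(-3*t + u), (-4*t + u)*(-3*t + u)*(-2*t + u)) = 12*t^2 - 7*t*u + u^2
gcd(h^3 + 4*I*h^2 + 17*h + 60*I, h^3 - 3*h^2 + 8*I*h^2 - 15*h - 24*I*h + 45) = h^2 + 8*I*h - 15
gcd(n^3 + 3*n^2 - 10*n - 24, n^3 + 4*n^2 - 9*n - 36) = n^2 + n - 12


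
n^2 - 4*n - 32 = (n - 8)*(n + 4)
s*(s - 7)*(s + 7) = s^3 - 49*s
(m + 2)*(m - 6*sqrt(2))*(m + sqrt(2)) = m^3 - 5*sqrt(2)*m^2 + 2*m^2 - 10*sqrt(2)*m - 12*m - 24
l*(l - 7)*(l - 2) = l^3 - 9*l^2 + 14*l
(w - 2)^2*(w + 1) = w^3 - 3*w^2 + 4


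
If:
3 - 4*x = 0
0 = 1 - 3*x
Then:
No Solution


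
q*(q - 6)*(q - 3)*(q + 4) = q^4 - 5*q^3 - 18*q^2 + 72*q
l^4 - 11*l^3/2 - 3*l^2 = l^2*(l - 6)*(l + 1/2)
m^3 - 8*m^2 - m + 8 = (m - 8)*(m - 1)*(m + 1)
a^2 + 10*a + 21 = (a + 3)*(a + 7)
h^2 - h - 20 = (h - 5)*(h + 4)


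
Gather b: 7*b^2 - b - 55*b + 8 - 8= 7*b^2 - 56*b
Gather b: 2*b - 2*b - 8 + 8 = 0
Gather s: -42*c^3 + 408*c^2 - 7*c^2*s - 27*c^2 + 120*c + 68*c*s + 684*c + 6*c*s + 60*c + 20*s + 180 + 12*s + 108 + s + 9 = -42*c^3 + 381*c^2 + 864*c + s*(-7*c^2 + 74*c + 33) + 297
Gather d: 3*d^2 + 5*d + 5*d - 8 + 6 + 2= 3*d^2 + 10*d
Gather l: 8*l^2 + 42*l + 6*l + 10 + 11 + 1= 8*l^2 + 48*l + 22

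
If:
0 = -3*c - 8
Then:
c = -8/3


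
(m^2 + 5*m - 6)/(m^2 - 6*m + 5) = (m + 6)/(m - 5)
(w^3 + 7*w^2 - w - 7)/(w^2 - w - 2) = (w^2 + 6*w - 7)/(w - 2)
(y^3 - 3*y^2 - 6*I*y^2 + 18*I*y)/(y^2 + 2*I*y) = (y^2 - 3*y - 6*I*y + 18*I)/(y + 2*I)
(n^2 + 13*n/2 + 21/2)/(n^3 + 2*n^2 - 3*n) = (n + 7/2)/(n*(n - 1))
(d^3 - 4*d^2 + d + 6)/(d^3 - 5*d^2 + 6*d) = (d + 1)/d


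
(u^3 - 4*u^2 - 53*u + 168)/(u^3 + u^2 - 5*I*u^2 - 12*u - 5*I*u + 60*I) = (u^2 - u - 56)/(u^2 + u*(4 - 5*I) - 20*I)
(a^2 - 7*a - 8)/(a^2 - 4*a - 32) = (a + 1)/(a + 4)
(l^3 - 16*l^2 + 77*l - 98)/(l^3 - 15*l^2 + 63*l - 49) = (l - 2)/(l - 1)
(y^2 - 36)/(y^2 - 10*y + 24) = (y + 6)/(y - 4)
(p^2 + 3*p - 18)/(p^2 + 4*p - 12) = (p - 3)/(p - 2)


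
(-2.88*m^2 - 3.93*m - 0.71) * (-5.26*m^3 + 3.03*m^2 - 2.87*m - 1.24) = 15.1488*m^5 + 11.9454*m^4 + 0.0922999999999998*m^3 + 12.699*m^2 + 6.9109*m + 0.8804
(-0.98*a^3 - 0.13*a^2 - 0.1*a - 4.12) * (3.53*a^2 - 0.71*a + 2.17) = -3.4594*a^5 + 0.2369*a^4 - 2.3873*a^3 - 14.7547*a^2 + 2.7082*a - 8.9404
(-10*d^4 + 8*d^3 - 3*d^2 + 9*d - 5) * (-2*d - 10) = 20*d^5 + 84*d^4 - 74*d^3 + 12*d^2 - 80*d + 50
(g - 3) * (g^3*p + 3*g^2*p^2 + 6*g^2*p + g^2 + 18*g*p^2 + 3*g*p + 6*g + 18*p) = g^4*p + 3*g^3*p^2 + 3*g^3*p + g^3 + 9*g^2*p^2 - 15*g^2*p + 3*g^2 - 54*g*p^2 + 9*g*p - 18*g - 54*p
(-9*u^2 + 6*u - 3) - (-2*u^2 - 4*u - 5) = -7*u^2 + 10*u + 2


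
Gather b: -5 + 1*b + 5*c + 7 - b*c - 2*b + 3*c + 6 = b*(-c - 1) + 8*c + 8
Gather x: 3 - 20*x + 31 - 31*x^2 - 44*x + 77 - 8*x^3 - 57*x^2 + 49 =-8*x^3 - 88*x^2 - 64*x + 160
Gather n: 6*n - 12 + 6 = 6*n - 6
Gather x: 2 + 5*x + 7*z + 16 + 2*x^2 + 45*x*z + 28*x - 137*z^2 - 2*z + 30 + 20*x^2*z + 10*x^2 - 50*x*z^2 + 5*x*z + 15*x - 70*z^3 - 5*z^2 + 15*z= x^2*(20*z + 12) + x*(-50*z^2 + 50*z + 48) - 70*z^3 - 142*z^2 + 20*z + 48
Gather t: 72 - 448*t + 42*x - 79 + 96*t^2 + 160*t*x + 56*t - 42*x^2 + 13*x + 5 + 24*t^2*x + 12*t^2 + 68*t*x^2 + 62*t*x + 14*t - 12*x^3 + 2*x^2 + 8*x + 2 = t^2*(24*x + 108) + t*(68*x^2 + 222*x - 378) - 12*x^3 - 40*x^2 + 63*x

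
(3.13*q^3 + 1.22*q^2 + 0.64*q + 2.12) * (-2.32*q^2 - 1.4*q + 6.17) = -7.2616*q^5 - 7.2124*q^4 + 16.1193*q^3 + 1.713*q^2 + 0.9808*q + 13.0804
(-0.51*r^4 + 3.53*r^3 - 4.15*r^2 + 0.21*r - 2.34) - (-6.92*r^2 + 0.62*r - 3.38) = -0.51*r^4 + 3.53*r^3 + 2.77*r^2 - 0.41*r + 1.04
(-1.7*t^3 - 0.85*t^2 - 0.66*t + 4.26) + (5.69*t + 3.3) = -1.7*t^3 - 0.85*t^2 + 5.03*t + 7.56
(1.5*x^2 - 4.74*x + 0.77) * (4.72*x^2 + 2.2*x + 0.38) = 7.08*x^4 - 19.0728*x^3 - 6.2236*x^2 - 0.1072*x + 0.2926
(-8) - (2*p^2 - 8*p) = -2*p^2 + 8*p - 8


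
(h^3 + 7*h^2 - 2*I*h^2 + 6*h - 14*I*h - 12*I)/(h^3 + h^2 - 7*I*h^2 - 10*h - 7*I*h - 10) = (h + 6)/(h - 5*I)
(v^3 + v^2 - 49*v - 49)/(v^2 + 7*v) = v - 6 - 7/v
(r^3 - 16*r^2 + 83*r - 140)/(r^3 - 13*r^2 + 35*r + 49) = (r^2 - 9*r + 20)/(r^2 - 6*r - 7)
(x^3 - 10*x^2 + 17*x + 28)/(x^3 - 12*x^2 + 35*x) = (x^2 - 3*x - 4)/(x*(x - 5))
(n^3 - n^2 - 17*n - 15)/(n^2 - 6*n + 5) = (n^2 + 4*n + 3)/(n - 1)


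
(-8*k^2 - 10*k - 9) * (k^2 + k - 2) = -8*k^4 - 18*k^3 - 3*k^2 + 11*k + 18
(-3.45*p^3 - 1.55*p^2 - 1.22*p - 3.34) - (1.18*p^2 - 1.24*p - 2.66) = -3.45*p^3 - 2.73*p^2 + 0.02*p - 0.68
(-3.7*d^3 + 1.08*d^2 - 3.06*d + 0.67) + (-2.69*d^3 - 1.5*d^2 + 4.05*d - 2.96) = -6.39*d^3 - 0.42*d^2 + 0.99*d - 2.29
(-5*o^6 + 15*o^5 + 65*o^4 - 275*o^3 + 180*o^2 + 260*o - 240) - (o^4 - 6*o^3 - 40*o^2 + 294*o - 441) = -5*o^6 + 15*o^5 + 64*o^4 - 269*o^3 + 220*o^2 - 34*o + 201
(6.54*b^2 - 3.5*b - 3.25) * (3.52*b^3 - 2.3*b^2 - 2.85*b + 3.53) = 23.0208*b^5 - 27.362*b^4 - 22.029*b^3 + 40.5362*b^2 - 3.0925*b - 11.4725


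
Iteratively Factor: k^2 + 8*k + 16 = (k + 4)*(k + 4)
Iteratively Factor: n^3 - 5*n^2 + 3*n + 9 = (n - 3)*(n^2 - 2*n - 3) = (n - 3)*(n + 1)*(n - 3)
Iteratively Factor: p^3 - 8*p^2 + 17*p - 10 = (p - 5)*(p^2 - 3*p + 2) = (p - 5)*(p - 2)*(p - 1)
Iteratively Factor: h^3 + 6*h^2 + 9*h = (h)*(h^2 + 6*h + 9) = h*(h + 3)*(h + 3)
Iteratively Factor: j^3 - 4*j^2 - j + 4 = (j - 4)*(j^2 - 1) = (j - 4)*(j - 1)*(j + 1)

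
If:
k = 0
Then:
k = 0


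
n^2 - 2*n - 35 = (n - 7)*(n + 5)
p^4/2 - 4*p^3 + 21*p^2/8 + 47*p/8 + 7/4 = (p/2 + 1/4)*(p - 7)*(p - 2)*(p + 1/2)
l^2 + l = l*(l + 1)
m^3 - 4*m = m*(m - 2)*(m + 2)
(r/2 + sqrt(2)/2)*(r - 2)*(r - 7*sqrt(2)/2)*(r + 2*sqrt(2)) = r^4/2 - r^3 - sqrt(2)*r^3/4 - 17*r^2/2 + sqrt(2)*r^2/2 - 7*sqrt(2)*r + 17*r + 14*sqrt(2)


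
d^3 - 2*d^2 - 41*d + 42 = (d - 7)*(d - 1)*(d + 6)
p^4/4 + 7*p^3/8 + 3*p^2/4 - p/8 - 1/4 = (p/4 + 1/2)*(p - 1/2)*(p + 1)^2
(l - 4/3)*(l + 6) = l^2 + 14*l/3 - 8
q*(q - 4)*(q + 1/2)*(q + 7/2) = q^4 - 57*q^2/4 - 7*q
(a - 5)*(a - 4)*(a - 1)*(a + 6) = a^4 - 4*a^3 - 31*a^2 + 154*a - 120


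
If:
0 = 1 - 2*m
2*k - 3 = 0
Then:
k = 3/2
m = 1/2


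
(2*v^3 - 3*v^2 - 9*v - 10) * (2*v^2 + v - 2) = 4*v^5 - 4*v^4 - 25*v^3 - 23*v^2 + 8*v + 20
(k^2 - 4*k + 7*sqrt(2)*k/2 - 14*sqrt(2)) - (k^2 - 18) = -4*k + 7*sqrt(2)*k/2 - 14*sqrt(2) + 18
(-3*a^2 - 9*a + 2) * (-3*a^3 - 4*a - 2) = 9*a^5 + 27*a^4 + 6*a^3 + 42*a^2 + 10*a - 4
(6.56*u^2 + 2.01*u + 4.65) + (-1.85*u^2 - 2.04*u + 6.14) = 4.71*u^2 - 0.0300000000000002*u + 10.79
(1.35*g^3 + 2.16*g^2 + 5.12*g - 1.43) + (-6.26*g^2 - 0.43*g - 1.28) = 1.35*g^3 - 4.1*g^2 + 4.69*g - 2.71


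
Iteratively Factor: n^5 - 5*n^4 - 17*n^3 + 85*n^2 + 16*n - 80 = (n - 1)*(n^4 - 4*n^3 - 21*n^2 + 64*n + 80) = (n - 1)*(n + 1)*(n^3 - 5*n^2 - 16*n + 80) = (n - 4)*(n - 1)*(n + 1)*(n^2 - n - 20) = (n - 4)*(n - 1)*(n + 1)*(n + 4)*(n - 5)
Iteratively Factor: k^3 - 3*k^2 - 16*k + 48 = (k - 3)*(k^2 - 16) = (k - 4)*(k - 3)*(k + 4)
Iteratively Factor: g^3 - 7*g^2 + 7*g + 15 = (g - 5)*(g^2 - 2*g - 3) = (g - 5)*(g + 1)*(g - 3)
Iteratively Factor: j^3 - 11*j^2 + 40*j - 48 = (j - 4)*(j^2 - 7*j + 12) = (j - 4)^2*(j - 3)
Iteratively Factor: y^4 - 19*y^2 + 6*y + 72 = (y + 4)*(y^3 - 4*y^2 - 3*y + 18) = (y - 3)*(y + 4)*(y^2 - y - 6) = (y - 3)^2*(y + 4)*(y + 2)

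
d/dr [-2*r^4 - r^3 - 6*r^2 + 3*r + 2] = -8*r^3 - 3*r^2 - 12*r + 3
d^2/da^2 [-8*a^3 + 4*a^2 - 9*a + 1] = 8 - 48*a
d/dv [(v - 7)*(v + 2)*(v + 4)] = 3*v^2 - 2*v - 34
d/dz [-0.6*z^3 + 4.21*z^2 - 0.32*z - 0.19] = -1.8*z^2 + 8.42*z - 0.32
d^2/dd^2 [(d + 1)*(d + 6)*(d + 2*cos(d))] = -2*d^2*cos(d) - 8*d*sin(d) - 14*d*cos(d) + 6*d - 28*sin(d) - 8*cos(d) + 14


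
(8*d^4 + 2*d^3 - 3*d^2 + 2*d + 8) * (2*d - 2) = 16*d^5 - 12*d^4 - 10*d^3 + 10*d^2 + 12*d - 16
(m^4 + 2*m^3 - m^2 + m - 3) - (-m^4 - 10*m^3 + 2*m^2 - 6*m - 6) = 2*m^4 + 12*m^3 - 3*m^2 + 7*m + 3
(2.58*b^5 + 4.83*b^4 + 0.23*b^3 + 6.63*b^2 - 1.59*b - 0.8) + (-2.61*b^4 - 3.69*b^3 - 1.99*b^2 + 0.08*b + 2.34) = 2.58*b^5 + 2.22*b^4 - 3.46*b^3 + 4.64*b^2 - 1.51*b + 1.54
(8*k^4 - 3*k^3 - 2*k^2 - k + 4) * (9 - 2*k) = -16*k^5 + 78*k^4 - 23*k^3 - 16*k^2 - 17*k + 36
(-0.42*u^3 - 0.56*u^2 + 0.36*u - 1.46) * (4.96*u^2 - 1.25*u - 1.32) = -2.0832*u^5 - 2.2526*u^4 + 3.04*u^3 - 6.9524*u^2 + 1.3498*u + 1.9272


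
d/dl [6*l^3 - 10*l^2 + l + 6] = 18*l^2 - 20*l + 1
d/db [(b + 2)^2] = 2*b + 4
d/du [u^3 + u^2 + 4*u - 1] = 3*u^2 + 2*u + 4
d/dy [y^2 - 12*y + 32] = 2*y - 12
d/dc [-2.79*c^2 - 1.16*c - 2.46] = -5.58*c - 1.16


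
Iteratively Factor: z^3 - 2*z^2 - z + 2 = (z - 2)*(z^2 - 1) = (z - 2)*(z + 1)*(z - 1)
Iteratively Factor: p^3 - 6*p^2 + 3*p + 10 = (p - 2)*(p^2 - 4*p - 5) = (p - 5)*(p - 2)*(p + 1)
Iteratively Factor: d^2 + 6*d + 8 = (d + 4)*(d + 2)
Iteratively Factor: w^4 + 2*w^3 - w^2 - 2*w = (w + 1)*(w^3 + w^2 - 2*w) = w*(w + 1)*(w^2 + w - 2) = w*(w + 1)*(w + 2)*(w - 1)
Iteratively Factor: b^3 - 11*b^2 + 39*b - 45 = (b - 3)*(b^2 - 8*b + 15) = (b - 3)^2*(b - 5)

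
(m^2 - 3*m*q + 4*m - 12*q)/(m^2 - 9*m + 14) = (m^2 - 3*m*q + 4*m - 12*q)/(m^2 - 9*m + 14)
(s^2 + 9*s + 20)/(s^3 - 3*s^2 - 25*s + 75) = (s + 4)/(s^2 - 8*s + 15)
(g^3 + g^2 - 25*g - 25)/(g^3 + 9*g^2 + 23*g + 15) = (g - 5)/(g + 3)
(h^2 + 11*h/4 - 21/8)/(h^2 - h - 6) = (-h^2 - 11*h/4 + 21/8)/(-h^2 + h + 6)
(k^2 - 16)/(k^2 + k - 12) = (k - 4)/(k - 3)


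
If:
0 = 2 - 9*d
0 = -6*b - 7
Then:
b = -7/6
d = 2/9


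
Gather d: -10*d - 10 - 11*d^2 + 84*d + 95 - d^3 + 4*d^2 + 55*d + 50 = -d^3 - 7*d^2 + 129*d + 135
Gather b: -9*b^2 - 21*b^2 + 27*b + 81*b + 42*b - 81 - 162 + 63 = -30*b^2 + 150*b - 180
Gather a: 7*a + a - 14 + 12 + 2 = 8*a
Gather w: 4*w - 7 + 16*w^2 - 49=16*w^2 + 4*w - 56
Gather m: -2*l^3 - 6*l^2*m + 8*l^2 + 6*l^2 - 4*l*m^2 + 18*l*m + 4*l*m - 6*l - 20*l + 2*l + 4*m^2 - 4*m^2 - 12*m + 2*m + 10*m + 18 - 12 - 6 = -2*l^3 + 14*l^2 - 4*l*m^2 - 24*l + m*(-6*l^2 + 22*l)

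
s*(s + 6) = s^2 + 6*s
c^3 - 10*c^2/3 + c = c*(c - 3)*(c - 1/3)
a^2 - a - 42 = (a - 7)*(a + 6)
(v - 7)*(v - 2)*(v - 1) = v^3 - 10*v^2 + 23*v - 14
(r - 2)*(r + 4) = r^2 + 2*r - 8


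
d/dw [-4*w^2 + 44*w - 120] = 44 - 8*w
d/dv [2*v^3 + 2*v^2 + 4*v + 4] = 6*v^2 + 4*v + 4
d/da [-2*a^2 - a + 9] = -4*a - 1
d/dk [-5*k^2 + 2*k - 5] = 2 - 10*k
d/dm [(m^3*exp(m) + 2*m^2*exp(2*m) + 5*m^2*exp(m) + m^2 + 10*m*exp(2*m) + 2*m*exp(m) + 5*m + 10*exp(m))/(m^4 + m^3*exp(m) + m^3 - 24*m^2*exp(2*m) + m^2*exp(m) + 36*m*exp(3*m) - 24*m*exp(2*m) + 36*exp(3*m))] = ((m^4 + m^3*exp(m) + m^3 - 24*m^2*exp(2*m) + m^2*exp(m) + 36*m*exp(3*m) - 24*m*exp(2*m) + 36*exp(3*m))*(m^3*exp(m) + 4*m^2*exp(2*m) + 8*m^2*exp(m) + 24*m*exp(2*m) + 12*m*exp(m) + 2*m + 10*exp(2*m) + 12*exp(m) + 5) - (m^3*exp(m) + 2*m^2*exp(2*m) + 5*m^2*exp(m) + m^2 + 10*m*exp(2*m) + 2*m*exp(m) + 5*m + 10*exp(m))*(m^3*exp(m) + 4*m^3 - 48*m^2*exp(2*m) + 4*m^2*exp(m) + 3*m^2 + 108*m*exp(3*m) - 96*m*exp(2*m) + 2*m*exp(m) + 144*exp(3*m) - 24*exp(2*m)))/(m^4 + m^3*exp(m) + m^3 - 24*m^2*exp(2*m) + m^2*exp(m) + 36*m*exp(3*m) - 24*m*exp(2*m) + 36*exp(3*m))^2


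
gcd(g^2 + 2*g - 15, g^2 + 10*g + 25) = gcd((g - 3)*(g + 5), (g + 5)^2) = g + 5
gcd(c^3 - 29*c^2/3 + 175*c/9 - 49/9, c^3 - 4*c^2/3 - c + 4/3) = 1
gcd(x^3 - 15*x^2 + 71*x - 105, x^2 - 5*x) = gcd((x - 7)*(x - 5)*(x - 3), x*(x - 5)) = x - 5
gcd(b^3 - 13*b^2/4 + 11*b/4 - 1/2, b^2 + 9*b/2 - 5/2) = 1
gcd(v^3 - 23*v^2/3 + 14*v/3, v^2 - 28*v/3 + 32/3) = 1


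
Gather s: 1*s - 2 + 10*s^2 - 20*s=10*s^2 - 19*s - 2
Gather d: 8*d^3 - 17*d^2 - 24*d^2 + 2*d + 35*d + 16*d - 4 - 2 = 8*d^3 - 41*d^2 + 53*d - 6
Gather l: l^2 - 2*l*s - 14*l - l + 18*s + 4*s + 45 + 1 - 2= l^2 + l*(-2*s - 15) + 22*s + 44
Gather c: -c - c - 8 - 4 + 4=-2*c - 8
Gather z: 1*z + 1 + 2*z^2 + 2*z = 2*z^2 + 3*z + 1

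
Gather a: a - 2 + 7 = a + 5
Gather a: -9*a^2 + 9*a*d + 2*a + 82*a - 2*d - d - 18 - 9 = -9*a^2 + a*(9*d + 84) - 3*d - 27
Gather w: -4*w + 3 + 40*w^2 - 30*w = 40*w^2 - 34*w + 3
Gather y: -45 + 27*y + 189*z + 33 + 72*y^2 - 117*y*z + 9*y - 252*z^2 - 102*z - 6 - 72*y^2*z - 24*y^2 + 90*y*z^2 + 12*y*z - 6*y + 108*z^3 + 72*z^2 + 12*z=y^2*(48 - 72*z) + y*(90*z^2 - 105*z + 30) + 108*z^3 - 180*z^2 + 99*z - 18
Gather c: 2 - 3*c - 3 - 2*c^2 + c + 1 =-2*c^2 - 2*c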